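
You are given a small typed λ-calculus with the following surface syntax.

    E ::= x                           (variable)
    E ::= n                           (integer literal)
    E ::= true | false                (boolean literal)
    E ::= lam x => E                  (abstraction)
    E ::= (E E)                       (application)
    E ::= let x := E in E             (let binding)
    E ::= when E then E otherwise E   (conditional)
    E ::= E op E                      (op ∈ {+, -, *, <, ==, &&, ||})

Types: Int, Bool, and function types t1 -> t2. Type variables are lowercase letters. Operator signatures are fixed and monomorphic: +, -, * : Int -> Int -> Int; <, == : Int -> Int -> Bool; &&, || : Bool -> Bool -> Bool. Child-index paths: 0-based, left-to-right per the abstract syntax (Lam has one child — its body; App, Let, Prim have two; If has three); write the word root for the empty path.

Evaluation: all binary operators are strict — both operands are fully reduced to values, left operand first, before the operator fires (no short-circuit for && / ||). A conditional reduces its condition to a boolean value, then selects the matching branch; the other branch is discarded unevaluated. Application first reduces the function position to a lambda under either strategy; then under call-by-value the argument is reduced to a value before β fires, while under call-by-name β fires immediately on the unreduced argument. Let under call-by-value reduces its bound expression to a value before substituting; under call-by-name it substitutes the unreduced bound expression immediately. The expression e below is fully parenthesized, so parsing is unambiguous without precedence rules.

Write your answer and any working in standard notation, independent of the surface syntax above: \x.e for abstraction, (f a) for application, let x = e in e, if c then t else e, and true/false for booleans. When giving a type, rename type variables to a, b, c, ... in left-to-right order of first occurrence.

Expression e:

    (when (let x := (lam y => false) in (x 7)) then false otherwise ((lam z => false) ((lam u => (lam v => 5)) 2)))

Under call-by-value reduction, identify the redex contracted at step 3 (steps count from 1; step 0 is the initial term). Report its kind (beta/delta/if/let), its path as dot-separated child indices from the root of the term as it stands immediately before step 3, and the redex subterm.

Trace:
step 0: (if (let x = (\y.false) in (x 7)) then false else ((\z.false) ((\u.(\v.5)) 2)))
step 1: [let@0] (if ((\y.false) 7) then false else ((\z.false) ((\u.(\v.5)) 2)))
step 2: [beta@0] (if false then false else ((\z.false) ((\u.(\v.5)) 2)))
step 3: [if@root] ((\z.false) ((\u.(\v.5)) 2))

Answer: if at root : (if false then false else ((\z.false) ((\u.(\v.5)) 2)))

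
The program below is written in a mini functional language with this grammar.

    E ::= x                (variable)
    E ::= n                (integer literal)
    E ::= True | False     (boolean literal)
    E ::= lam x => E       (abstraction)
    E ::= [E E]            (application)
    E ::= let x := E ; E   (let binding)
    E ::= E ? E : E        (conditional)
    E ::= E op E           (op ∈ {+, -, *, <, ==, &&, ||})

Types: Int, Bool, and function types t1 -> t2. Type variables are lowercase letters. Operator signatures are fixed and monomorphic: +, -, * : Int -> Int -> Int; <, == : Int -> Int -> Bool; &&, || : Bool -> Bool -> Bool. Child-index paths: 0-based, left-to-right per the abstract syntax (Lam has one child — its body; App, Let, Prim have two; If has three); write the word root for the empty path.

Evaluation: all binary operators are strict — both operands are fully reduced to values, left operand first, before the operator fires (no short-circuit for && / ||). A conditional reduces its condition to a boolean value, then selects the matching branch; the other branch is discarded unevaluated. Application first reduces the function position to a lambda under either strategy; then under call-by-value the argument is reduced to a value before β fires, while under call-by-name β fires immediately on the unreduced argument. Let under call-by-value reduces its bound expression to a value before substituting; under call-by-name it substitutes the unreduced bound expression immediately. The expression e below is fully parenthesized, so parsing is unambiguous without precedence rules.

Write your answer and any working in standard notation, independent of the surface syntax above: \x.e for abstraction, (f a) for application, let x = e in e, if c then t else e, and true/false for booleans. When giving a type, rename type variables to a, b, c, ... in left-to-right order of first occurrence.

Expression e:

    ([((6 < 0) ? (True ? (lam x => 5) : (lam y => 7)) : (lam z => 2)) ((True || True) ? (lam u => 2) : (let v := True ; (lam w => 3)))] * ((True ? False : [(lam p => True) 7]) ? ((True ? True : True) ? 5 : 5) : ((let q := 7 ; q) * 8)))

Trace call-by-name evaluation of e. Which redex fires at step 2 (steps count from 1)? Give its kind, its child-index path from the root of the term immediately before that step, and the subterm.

Answer: if at 0.0 : (if false then (if true then (\x.5) else (\y.7)) else (\z.2))

Derivation:
step 0: (((if (6 < 0) then (if true then (\x.5) else (\y.7)) else (\z.2)) (if (true || true) then (\u.2) else (let v = true in (\w.3)))) * (if (if true then false else ((\p.true) 7)) then (if (if true then true else true) then 5 else 5) else ((let q = 7 in q) * 8)))
step 1: [delta@0.0.0] (((if false then (if true then (\x.5) else (\y.7)) else (\z.2)) (if (true || true) then (\u.2) else (let v = true in (\w.3)))) * (if (if true then false else ((\p.true) 7)) then (if (if true then true else true) then 5 else 5) else ((let q = 7 in q) * 8)))
step 2: [if@0.0] (((\z.2) (if (true || true) then (\u.2) else (let v = true in (\w.3)))) * (if (if true then false else ((\p.true) 7)) then (if (if true then true else true) then 5 else 5) else ((let q = 7 in q) * 8)))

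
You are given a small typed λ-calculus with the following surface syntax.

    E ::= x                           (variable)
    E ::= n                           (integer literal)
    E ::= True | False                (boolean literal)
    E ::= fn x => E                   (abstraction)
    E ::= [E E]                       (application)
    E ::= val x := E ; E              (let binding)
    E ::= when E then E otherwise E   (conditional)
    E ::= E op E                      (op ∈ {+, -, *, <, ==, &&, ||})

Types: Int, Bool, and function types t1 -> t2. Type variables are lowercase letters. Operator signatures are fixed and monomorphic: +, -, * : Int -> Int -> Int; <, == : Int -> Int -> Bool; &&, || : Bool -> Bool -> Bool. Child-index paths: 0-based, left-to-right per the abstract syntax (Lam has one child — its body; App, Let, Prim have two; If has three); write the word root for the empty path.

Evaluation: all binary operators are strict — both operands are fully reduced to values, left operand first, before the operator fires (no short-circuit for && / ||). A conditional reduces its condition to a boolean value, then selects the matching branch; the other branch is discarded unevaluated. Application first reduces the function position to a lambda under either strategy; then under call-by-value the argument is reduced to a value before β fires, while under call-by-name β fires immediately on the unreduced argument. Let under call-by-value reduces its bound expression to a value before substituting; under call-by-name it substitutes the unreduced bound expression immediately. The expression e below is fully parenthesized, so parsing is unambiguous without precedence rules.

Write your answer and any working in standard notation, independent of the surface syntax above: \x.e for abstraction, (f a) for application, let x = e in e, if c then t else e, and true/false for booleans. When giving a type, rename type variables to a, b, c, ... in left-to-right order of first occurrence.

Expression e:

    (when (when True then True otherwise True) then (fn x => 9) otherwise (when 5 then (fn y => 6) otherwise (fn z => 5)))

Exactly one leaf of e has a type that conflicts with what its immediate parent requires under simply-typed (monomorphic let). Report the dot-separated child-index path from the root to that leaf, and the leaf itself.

Trace:
  unify Bool ~ Bool
  unify Bool ~ Bool
  unify Bool ~ Bool
\x._ : a -> Int
  unify Int ~ Bool
  FAIL: mismatch Int ~ Bool

Answer: 2.0 : 5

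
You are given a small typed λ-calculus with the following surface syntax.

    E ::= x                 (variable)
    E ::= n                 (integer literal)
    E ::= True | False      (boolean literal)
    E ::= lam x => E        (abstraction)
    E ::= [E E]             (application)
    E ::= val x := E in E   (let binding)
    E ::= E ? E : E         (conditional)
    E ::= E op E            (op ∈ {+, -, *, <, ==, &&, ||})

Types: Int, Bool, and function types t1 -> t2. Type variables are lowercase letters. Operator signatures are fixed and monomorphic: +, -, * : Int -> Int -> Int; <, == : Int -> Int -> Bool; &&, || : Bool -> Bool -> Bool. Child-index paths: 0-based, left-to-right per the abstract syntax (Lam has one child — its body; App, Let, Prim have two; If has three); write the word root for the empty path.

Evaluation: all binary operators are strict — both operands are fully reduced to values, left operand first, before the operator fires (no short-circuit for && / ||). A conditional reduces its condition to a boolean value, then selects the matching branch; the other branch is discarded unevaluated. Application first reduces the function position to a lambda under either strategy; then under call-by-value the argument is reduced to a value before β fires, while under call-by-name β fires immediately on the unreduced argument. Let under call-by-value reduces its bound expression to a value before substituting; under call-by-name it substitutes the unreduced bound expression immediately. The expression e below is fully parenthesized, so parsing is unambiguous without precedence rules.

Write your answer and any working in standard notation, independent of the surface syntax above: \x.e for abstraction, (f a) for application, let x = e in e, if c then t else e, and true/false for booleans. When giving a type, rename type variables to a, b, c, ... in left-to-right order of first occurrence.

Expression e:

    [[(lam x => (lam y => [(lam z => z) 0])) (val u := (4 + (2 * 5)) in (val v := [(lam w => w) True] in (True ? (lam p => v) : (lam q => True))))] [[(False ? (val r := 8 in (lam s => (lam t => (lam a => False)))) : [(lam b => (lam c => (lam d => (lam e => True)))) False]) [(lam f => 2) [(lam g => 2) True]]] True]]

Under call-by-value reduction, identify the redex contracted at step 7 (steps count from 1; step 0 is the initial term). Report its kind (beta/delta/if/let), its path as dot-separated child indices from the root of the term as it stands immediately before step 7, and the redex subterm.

Answer: beta at 0 : ((\x.(\y.((\z.z) 0))) (\p.true))

Derivation:
step 0: (((\x.(\y.((\z.z) 0))) (let u = (4 + (2 * 5)) in (let v = ((\w.w) true) in (if true then (\p.v) else (\q.true))))) (((if false then (let r = 8 in (\s.(\t.(\a.false)))) else ((\b.(\c.(\d.(\e.true)))) false)) ((\f.2) ((\g.2) true))) true))
step 1: [delta@0.1.0.1] (((\x.(\y.((\z.z) 0))) (let u = (4 + 10) in (let v = ((\w.w) true) in (if true then (\p.v) else (\q.true))))) (((if false then (let r = 8 in (\s.(\t.(\a.false)))) else ((\b.(\c.(\d.(\e.true)))) false)) ((\f.2) ((\g.2) true))) true))
step 2: [delta@0.1.0] (((\x.(\y.((\z.z) 0))) (let u = 14 in (let v = ((\w.w) true) in (if true then (\p.v) else (\q.true))))) (((if false then (let r = 8 in (\s.(\t.(\a.false)))) else ((\b.(\c.(\d.(\e.true)))) false)) ((\f.2) ((\g.2) true))) true))
step 3: [let@0.1] (((\x.(\y.((\z.z) 0))) (let v = ((\w.w) true) in (if true then (\p.v) else (\q.true)))) (((if false then (let r = 8 in (\s.(\t.(\a.false)))) else ((\b.(\c.(\d.(\e.true)))) false)) ((\f.2) ((\g.2) true))) true))
step 4: [beta@0.1.0] (((\x.(\y.((\z.z) 0))) (let v = true in (if true then (\p.v) else (\q.true)))) (((if false then (let r = 8 in (\s.(\t.(\a.false)))) else ((\b.(\c.(\d.(\e.true)))) false)) ((\f.2) ((\g.2) true))) true))
step 5: [let@0.1] (((\x.(\y.((\z.z) 0))) (if true then (\p.true) else (\q.true))) (((if false then (let r = 8 in (\s.(\t.(\a.false)))) else ((\b.(\c.(\d.(\e.true)))) false)) ((\f.2) ((\g.2) true))) true))
step 6: [if@0.1] (((\x.(\y.((\z.z) 0))) (\p.true)) (((if false then (let r = 8 in (\s.(\t.(\a.false)))) else ((\b.(\c.(\d.(\e.true)))) false)) ((\f.2) ((\g.2) true))) true))
step 7: [beta@0] ((\y.((\z.z) 0)) (((if false then (let r = 8 in (\s.(\t.(\a.false)))) else ((\b.(\c.(\d.(\e.true)))) false)) ((\f.2) ((\g.2) true))) true))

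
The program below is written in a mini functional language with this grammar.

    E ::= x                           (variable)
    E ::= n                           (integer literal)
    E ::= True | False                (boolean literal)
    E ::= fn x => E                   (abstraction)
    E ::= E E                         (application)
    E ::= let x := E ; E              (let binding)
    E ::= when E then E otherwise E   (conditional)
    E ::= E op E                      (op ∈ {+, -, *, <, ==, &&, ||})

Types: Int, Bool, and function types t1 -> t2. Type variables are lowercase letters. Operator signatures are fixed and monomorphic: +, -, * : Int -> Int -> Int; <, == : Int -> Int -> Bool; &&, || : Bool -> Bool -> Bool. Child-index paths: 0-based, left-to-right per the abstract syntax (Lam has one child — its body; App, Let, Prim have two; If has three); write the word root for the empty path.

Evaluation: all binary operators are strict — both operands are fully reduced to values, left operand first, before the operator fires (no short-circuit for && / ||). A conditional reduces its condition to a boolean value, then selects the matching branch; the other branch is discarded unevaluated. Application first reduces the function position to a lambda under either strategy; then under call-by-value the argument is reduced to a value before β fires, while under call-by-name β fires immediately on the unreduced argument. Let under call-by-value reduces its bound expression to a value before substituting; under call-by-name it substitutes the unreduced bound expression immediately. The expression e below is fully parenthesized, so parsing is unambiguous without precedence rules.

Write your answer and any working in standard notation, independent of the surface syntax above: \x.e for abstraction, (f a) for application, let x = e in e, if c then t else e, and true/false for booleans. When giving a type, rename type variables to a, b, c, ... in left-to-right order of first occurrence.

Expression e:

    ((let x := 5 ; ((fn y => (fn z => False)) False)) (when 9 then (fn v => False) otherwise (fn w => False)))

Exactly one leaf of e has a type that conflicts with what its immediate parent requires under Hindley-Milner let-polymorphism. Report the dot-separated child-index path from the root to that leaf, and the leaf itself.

Answer: 1.0 : 9

Derivation:
let x : Int
\z._ : b -> Bool
\y._ : a -> b -> Bool
  unify a -> b -> Bool ~ Bool -> c
  unify a ~ Bool
  unify b -> Bool ~ c
_ _ : b -> Bool
  unify Int ~ Bool
  FAIL: mismatch Int ~ Bool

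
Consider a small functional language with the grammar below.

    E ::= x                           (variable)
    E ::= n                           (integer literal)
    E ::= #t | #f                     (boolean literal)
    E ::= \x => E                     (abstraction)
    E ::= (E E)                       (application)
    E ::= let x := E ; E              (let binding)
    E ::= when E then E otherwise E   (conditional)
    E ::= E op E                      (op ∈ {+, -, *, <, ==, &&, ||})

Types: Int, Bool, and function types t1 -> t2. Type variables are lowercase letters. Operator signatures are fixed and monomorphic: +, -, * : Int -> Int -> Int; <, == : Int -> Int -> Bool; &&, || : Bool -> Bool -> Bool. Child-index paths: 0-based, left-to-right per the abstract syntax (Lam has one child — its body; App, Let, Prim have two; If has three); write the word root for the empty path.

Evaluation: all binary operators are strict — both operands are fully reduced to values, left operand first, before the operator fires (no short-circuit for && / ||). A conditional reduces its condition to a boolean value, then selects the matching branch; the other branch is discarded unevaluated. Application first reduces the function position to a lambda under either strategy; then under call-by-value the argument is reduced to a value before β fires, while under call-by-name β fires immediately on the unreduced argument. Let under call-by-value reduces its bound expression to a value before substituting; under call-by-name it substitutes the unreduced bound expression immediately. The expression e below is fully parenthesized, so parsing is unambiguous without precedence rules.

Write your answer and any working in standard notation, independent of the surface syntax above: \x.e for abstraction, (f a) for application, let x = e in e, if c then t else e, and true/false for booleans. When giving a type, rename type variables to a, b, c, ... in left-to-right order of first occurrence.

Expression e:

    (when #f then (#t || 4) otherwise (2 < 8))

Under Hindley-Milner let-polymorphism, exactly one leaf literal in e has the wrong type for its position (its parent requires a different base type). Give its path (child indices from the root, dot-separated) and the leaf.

Working:
  unify Bool ~ Bool
  unify Bool ~ Bool
  unify Int ~ Bool
  FAIL: mismatch Int ~ Bool

Answer: 1.1 : 4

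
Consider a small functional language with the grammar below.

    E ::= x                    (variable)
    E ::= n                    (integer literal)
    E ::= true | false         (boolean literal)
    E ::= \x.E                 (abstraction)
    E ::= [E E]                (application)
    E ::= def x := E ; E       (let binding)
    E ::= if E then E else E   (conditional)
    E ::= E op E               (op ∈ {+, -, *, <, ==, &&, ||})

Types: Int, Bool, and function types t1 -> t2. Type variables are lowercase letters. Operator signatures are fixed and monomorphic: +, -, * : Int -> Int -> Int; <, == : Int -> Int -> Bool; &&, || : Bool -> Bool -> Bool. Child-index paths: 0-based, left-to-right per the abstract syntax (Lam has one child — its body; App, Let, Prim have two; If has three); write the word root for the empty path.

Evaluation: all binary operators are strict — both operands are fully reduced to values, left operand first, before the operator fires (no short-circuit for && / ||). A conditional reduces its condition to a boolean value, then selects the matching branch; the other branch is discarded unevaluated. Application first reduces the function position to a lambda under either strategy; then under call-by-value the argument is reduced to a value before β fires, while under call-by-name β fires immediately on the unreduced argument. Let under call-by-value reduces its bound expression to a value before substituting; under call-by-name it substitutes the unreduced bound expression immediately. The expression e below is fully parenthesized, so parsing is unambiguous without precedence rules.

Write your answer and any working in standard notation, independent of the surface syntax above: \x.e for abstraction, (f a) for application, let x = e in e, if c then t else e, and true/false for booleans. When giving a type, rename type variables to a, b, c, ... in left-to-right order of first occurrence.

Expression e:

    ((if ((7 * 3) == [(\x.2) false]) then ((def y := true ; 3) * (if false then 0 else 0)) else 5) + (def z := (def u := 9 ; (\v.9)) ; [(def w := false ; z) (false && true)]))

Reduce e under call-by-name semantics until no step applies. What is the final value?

Trace:
step 0: ((if ((7 * 3) == ((\x.2) false)) then ((let y = true in 3) * (if false then 0 else 0)) else 5) + (let z = (let u = 9 in (\v.9)) in ((let w = false in z) (false && true))))
step 1: [delta@0.0.0] ((if (21 == ((\x.2) false)) then ((let y = true in 3) * (if false then 0 else 0)) else 5) + (let z = (let u = 9 in (\v.9)) in ((let w = false in z) (false && true))))
step 2: [beta@0.0.1] ((if (21 == 2) then ((let y = true in 3) * (if false then 0 else 0)) else 5) + (let z = (let u = 9 in (\v.9)) in ((let w = false in z) (false && true))))
step 3: [delta@0.0] ((if false then ((let y = true in 3) * (if false then 0 else 0)) else 5) + (let z = (let u = 9 in (\v.9)) in ((let w = false in z) (false && true))))
step 4: [if@0] (5 + (let z = (let u = 9 in (\v.9)) in ((let w = false in z) (false && true))))
step 5: [let@1] (5 + ((let w = false in (let u = 9 in (\v.9))) (false && true)))
step 6: [let@1.0] (5 + ((let u = 9 in (\v.9)) (false && true)))
step 7: [let@1.0] (5 + ((\v.9) (false && true)))
step 8: [beta@1] (5 + 9)
step 9: [delta@root] 14

Answer: 14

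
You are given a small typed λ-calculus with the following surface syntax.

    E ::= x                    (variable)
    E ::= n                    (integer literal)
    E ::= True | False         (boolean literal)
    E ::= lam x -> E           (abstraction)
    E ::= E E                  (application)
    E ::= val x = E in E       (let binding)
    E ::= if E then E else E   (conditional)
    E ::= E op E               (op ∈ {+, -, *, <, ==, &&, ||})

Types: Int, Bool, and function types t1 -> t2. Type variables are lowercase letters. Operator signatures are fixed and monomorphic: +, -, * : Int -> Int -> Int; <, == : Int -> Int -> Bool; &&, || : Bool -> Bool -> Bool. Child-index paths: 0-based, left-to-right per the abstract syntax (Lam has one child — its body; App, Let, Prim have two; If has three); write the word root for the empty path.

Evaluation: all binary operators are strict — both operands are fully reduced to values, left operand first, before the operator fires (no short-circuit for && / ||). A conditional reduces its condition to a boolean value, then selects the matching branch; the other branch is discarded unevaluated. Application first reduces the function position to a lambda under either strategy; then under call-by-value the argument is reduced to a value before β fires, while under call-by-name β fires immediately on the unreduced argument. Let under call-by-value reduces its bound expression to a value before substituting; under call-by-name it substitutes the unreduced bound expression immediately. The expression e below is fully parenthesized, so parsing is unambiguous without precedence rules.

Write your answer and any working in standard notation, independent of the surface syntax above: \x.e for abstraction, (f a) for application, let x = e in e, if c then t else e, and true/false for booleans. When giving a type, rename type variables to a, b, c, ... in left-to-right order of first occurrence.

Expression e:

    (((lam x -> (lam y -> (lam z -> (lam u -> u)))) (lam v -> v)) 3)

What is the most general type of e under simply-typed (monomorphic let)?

Answer: a -> b -> b

Working:
u : d
\u._ : d -> d
\z._ : c -> d -> d
\y._ : b -> c -> d -> d
\x._ : a -> b -> c -> d -> d
v : e
\v._ : e -> e
  unify a -> b -> c -> d -> d ~ (e -> e) -> f
  unify a ~ e -> e
  unify b -> c -> d -> d ~ f
_ _ : b -> c -> d -> d
  unify b -> c -> d -> d ~ Int -> g
  unify b ~ Int
  unify c -> d -> d ~ g
_ _ : c -> d -> d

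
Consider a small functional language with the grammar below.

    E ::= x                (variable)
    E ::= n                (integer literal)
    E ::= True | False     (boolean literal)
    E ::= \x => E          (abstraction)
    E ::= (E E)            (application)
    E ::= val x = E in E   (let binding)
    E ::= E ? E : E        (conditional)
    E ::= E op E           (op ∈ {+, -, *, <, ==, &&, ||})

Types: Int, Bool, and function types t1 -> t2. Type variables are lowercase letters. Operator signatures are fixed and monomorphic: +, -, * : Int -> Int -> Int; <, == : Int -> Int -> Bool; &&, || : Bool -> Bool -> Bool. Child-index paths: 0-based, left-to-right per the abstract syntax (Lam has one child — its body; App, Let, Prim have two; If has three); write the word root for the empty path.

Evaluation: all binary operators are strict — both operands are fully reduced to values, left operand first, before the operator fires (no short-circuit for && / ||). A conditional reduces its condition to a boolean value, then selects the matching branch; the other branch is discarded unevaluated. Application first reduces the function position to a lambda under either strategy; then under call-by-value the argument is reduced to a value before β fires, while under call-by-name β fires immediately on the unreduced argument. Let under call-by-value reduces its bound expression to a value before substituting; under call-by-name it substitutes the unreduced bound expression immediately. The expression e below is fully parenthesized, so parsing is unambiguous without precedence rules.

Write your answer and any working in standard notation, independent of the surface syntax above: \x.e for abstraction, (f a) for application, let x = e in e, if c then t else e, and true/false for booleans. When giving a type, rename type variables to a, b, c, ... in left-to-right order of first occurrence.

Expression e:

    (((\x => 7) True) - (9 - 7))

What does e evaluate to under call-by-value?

Trace:
step 0: (((\x.7) true) - (9 - 7))
step 1: [beta@0] (7 - (9 - 7))
step 2: [delta@1] (7 - 2)
step 3: [delta@root] 5

Answer: 5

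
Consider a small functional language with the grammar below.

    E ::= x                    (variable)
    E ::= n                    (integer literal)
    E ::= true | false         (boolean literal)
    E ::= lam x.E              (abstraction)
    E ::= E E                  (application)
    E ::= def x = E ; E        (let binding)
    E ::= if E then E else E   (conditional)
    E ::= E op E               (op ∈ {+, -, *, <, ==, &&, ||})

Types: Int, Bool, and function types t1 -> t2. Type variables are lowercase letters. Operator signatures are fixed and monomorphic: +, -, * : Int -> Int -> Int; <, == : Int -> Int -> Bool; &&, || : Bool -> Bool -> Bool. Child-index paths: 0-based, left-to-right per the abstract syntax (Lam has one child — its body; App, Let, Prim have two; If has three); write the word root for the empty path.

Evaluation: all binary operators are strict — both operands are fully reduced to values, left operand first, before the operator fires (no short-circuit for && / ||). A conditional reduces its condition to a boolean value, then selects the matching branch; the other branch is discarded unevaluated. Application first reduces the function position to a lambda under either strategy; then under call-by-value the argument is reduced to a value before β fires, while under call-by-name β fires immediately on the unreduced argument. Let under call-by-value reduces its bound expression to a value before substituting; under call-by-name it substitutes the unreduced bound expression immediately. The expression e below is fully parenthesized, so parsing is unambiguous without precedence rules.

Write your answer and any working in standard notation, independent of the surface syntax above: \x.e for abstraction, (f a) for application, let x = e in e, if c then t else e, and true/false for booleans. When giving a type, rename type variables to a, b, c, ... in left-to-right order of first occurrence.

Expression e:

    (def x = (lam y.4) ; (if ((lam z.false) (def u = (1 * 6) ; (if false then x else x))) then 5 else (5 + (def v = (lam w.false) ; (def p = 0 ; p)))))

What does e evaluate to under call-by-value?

Derivation:
step 0: (let x = (\y.4) in (if ((\z.false) (let u = (1 * 6) in (if false then x else x))) then 5 else (5 + (let v = (\w.false) in (let p = 0 in p)))))
step 1: [let@root] (if ((\z.false) (let u = (1 * 6) in (if false then (\y.4) else (\y.4)))) then 5 else (5 + (let v = (\w.false) in (let p = 0 in p))))
step 2: [delta@0.1.0] (if ((\z.false) (let u = 6 in (if false then (\y.4) else (\y.4)))) then 5 else (5 + (let v = (\w.false) in (let p = 0 in p))))
step 3: [let@0.1] (if ((\z.false) (if false then (\y.4) else (\y.4))) then 5 else (5 + (let v = (\w.false) in (let p = 0 in p))))
step 4: [if@0.1] (if ((\z.false) (\y.4)) then 5 else (5 + (let v = (\w.false) in (let p = 0 in p))))
step 5: [beta@0] (if false then 5 else (5 + (let v = (\w.false) in (let p = 0 in p))))
step 6: [if@root] (5 + (let v = (\w.false) in (let p = 0 in p)))
step 7: [let@1] (5 + (let p = 0 in p))
step 8: [let@1] (5 + 0)
step 9: [delta@root] 5

Answer: 5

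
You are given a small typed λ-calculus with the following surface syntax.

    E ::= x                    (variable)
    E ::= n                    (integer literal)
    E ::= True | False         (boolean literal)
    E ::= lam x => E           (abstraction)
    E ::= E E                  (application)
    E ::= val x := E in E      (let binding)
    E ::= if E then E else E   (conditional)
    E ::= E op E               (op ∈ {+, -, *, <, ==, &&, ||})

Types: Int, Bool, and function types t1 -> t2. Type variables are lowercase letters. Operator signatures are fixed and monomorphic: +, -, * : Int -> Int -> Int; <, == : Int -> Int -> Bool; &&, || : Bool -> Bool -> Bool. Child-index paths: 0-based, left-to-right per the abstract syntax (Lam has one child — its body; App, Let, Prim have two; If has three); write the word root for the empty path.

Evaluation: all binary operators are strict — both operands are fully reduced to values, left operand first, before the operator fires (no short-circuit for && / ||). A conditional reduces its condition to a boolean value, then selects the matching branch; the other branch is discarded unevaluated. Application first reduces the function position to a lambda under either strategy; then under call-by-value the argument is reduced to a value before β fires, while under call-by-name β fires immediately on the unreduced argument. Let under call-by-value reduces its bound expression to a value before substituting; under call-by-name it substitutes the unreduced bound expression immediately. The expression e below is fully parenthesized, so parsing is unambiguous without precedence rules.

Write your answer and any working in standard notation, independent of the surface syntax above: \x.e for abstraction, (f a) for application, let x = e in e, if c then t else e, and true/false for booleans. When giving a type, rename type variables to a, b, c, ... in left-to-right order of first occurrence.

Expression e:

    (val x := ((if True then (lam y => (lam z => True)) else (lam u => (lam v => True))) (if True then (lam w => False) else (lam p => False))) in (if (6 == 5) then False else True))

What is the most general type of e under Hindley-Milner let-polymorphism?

Trace:
  unify Bool ~ Bool
\z._ : b -> Bool
\y._ : a -> b -> Bool
\v._ : d -> Bool
\u._ : c -> d -> Bool
  unify a -> b -> Bool ~ c -> d -> Bool
  unify a ~ c
  unify b -> Bool ~ d -> Bool
  unify b ~ d
  unify Bool ~ Bool
  unify Bool ~ Bool
\w._ : e -> Bool
\p._ : f -> Bool
  unify e -> Bool ~ f -> Bool
  unify e ~ f
  unify Bool ~ Bool
  unify c -> d -> Bool ~ (f -> Bool) -> g
  unify c ~ f -> Bool
  unify d -> Bool ~ g
_ _ : d -> Bool
let x : forall. d -> Bool
  unify Int ~ Int
  unify Int ~ Int
  unify Bool ~ Bool
  unify Bool ~ Bool

Answer: Bool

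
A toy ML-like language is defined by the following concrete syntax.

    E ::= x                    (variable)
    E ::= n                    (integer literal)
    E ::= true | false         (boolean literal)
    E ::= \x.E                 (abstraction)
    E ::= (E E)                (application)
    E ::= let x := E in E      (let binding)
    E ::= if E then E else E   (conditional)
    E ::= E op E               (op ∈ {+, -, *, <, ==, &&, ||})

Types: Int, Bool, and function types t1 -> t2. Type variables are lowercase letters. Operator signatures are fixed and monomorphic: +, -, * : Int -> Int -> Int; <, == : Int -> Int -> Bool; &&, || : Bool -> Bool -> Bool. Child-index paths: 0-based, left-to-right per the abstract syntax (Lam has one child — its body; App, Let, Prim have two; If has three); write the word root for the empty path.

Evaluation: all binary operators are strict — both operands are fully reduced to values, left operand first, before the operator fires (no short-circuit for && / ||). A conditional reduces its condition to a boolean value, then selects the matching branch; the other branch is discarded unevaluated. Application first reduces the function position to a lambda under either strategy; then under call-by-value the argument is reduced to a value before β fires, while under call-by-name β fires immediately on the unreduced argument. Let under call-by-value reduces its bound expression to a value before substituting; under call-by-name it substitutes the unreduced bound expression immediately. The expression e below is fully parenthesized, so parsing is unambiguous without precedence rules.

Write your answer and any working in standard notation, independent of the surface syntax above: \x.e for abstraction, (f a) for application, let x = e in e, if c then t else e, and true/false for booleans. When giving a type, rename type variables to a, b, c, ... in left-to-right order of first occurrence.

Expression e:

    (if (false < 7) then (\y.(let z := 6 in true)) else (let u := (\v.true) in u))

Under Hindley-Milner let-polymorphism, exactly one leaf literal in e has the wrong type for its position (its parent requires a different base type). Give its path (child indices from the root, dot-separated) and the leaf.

Working:
  unify Bool ~ Int
  FAIL: mismatch Bool ~ Int

Answer: 0.0 : false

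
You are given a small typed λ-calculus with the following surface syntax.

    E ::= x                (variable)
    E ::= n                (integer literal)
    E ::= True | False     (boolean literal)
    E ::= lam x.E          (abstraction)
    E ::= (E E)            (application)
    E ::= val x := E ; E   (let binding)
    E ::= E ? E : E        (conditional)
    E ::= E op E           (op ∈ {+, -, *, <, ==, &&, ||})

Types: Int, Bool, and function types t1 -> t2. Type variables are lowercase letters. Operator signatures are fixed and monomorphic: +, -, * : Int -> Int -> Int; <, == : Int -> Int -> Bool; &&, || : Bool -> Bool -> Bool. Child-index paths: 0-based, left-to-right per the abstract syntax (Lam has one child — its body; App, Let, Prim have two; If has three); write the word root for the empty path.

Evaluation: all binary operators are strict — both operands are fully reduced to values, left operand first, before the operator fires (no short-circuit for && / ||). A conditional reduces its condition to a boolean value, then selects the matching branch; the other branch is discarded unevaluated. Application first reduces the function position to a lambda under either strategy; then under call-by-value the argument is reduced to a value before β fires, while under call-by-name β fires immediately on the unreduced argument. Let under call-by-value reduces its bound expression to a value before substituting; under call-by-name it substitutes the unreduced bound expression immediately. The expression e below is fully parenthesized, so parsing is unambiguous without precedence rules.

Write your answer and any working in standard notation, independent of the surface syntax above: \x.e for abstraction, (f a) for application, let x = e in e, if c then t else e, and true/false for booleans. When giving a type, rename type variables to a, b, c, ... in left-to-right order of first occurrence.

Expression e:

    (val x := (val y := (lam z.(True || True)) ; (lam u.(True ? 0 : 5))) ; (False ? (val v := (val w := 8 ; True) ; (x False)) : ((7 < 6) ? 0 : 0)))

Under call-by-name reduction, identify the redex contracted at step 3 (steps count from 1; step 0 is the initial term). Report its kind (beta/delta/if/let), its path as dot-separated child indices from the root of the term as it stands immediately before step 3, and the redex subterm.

Answer: delta at 0 : (7 < 6)

Derivation:
step 0: (let x = (let y = (\z.(true || true)) in (\u.(if true then 0 else 5))) in (if false then (let v = (let w = 8 in true) in (x false)) else (if (7 < 6) then 0 else 0)))
step 1: [let@root] (if false then (let v = (let w = 8 in true) in ((let y = (\z.(true || true)) in (\u.(if true then 0 else 5))) false)) else (if (7 < 6) then 0 else 0))
step 2: [if@root] (if (7 < 6) then 0 else 0)
step 3: [delta@0] (if false then 0 else 0)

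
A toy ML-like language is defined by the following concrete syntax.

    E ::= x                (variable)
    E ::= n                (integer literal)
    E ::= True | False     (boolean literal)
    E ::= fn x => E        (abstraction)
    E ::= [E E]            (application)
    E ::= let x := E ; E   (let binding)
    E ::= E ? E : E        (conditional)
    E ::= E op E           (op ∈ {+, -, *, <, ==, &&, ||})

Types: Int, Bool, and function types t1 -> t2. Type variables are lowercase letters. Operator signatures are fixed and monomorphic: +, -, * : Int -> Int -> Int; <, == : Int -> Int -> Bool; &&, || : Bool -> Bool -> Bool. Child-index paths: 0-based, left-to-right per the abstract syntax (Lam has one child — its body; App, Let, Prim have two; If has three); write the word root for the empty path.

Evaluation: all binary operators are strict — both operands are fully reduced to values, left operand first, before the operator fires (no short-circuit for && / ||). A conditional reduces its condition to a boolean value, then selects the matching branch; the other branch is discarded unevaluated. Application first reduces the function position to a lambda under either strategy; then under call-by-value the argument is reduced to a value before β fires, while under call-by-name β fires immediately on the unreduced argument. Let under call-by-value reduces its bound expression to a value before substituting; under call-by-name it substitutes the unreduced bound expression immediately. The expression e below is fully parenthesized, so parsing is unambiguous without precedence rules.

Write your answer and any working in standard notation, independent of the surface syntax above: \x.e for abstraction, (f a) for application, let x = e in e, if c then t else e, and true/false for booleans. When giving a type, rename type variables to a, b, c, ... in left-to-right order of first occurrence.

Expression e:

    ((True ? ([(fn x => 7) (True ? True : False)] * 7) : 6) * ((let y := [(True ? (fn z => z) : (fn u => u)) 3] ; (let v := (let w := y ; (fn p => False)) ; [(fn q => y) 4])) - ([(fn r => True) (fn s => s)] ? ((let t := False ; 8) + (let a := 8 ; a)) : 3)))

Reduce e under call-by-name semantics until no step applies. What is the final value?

Answer: -637

Derivation:
step 0: ((if true then (((\x.7) (if true then true else false)) * 7) else 6) * ((let y = ((if true then (\z.z) else (\u.u)) 3) in (let v = (let w = y in (\p.false)) in ((\q.y) 4))) - (if ((\r.true) (\s.s)) then ((let t = false in 8) + (let a = 8 in a)) else 3)))
step 1: [if@0] ((((\x.7) (if true then true else false)) * 7) * ((let y = ((if true then (\z.z) else (\u.u)) 3) in (let v = (let w = y in (\p.false)) in ((\q.y) 4))) - (if ((\r.true) (\s.s)) then ((let t = false in 8) + (let a = 8 in a)) else 3)))
step 2: [beta@0.0] ((7 * 7) * ((let y = ((if true then (\z.z) else (\u.u)) 3) in (let v = (let w = y in (\p.false)) in ((\q.y) 4))) - (if ((\r.true) (\s.s)) then ((let t = false in 8) + (let a = 8 in a)) else 3)))
step 3: [delta@0] (49 * ((let y = ((if true then (\z.z) else (\u.u)) 3) in (let v = (let w = y in (\p.false)) in ((\q.y) 4))) - (if ((\r.true) (\s.s)) then ((let t = false in 8) + (let a = 8 in a)) else 3)))
step 4: [let@1.0] (49 * ((let v = (let w = ((if true then (\z.z) else (\u.u)) 3) in (\p.false)) in ((\q.((if true then (\z.z) else (\u.u)) 3)) 4)) - (if ((\r.true) (\s.s)) then ((let t = false in 8) + (let a = 8 in a)) else 3)))
step 5: [let@1.0] (49 * (((\q.((if true then (\z.z) else (\u.u)) 3)) 4) - (if ((\r.true) (\s.s)) then ((let t = false in 8) + (let a = 8 in a)) else 3)))
step 6: [beta@1.0] (49 * (((if true then (\z.z) else (\u.u)) 3) - (if ((\r.true) (\s.s)) then ((let t = false in 8) + (let a = 8 in a)) else 3)))
step 7: [if@1.0.0] (49 * (((\z.z) 3) - (if ((\r.true) (\s.s)) then ((let t = false in 8) + (let a = 8 in a)) else 3)))
step 8: [beta@1.0] (49 * (3 - (if ((\r.true) (\s.s)) then ((let t = false in 8) + (let a = 8 in a)) else 3)))
step 9: [beta@1.1.0] (49 * (3 - (if true then ((let t = false in 8) + (let a = 8 in a)) else 3)))
step 10: [if@1.1] (49 * (3 - ((let t = false in 8) + (let a = 8 in a))))
step 11: [let@1.1.0] (49 * (3 - (8 + (let a = 8 in a))))
step 12: [let@1.1.1] (49 * (3 - (8 + 8)))
step 13: [delta@1.1] (49 * (3 - 16))
step 14: [delta@1] (49 * -13)
step 15: [delta@root] -637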